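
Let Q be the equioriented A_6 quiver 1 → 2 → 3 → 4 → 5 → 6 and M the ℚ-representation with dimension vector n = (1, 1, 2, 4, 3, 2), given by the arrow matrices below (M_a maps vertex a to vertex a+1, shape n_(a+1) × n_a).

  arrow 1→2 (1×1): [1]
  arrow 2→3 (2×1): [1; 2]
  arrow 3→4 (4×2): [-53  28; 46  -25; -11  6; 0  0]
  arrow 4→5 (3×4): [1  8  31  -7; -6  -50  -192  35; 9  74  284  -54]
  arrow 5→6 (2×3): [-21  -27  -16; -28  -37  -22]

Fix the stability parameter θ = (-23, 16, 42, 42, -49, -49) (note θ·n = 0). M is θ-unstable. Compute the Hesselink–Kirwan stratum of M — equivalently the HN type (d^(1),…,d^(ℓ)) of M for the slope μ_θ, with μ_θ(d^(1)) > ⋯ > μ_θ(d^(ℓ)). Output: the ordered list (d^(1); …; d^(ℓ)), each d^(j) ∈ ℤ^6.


Barcode: M ≅ I[1,6], I[3,6], I[4,4], I[4,5]. HN layers by μ_θ (4 steps, strictly decreasing):
  μ^(1)=42; μ^(2)=2/5; μ^(3)=-7/2; μ^(4)=-23

((0, 0, 0, 1, 0, 0); (0, 1, 1, 1, 1, 1); (0, 0, 1, 2, 2, 1); (1, 0, 0, 0, 0, 0))


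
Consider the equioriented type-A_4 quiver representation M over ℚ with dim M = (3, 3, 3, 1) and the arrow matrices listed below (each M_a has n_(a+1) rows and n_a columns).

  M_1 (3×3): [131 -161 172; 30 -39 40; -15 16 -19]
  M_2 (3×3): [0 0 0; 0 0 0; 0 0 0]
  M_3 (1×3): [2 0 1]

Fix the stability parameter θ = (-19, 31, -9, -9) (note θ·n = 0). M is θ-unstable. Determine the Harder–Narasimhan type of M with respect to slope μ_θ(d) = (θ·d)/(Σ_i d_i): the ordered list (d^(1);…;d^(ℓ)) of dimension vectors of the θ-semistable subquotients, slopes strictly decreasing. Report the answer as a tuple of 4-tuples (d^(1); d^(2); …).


Interval decomposition of M: I[1,2]^3, I[3,3]^2, I[3,4].
HN type (ℓ=3): μ^(1)=31; μ^(2)=-9; μ^(3)=-19

((0, 3, 0, 0); (0, 0, 3, 1); (3, 0, 0, 0))


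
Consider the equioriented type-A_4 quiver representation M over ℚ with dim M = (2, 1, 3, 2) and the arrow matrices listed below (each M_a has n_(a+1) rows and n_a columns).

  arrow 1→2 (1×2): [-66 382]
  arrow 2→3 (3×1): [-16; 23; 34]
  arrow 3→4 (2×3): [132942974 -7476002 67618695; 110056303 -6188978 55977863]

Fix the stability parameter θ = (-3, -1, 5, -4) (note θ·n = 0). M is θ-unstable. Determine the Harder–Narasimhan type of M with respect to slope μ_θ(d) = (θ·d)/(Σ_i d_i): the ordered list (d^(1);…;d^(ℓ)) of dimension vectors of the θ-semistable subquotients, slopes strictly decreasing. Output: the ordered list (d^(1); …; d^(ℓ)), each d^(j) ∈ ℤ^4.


Via rank(M_{q-1}∘⋯∘M_p): M ≅ I[1,1], I[1,3], I[3,4]^2.
μ_θ-semistable layers: μ^(1)=5; μ^(2)=1/2; μ^(3)=-1; μ^(4)=-3

((0, 0, 1, 0); (0, 0, 2, 2); (0, 1, 0, 0); (2, 0, 0, 0))


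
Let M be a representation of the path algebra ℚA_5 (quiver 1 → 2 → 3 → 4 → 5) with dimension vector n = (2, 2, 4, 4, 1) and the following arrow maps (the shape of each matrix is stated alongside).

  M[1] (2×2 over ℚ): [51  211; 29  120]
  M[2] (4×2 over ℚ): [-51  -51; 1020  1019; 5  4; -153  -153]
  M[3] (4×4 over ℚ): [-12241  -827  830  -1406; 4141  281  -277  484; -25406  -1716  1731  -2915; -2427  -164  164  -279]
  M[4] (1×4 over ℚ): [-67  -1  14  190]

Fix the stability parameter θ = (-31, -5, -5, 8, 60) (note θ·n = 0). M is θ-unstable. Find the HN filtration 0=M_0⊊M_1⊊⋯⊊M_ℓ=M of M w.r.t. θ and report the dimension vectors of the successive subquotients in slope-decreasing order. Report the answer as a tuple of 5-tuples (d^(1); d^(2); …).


Interval decomposition of M: I[1,4], I[1,5], I[3,4]^2.
HN type (ℓ=4): μ^(1)=60; μ^(2)=8; μ^(3)=-5; μ^(4)=-31

((0, 0, 0, 0, 1); (0, 0, 0, 4, 0); (0, 2, 4, 0, 0); (2, 0, 0, 0, 0))


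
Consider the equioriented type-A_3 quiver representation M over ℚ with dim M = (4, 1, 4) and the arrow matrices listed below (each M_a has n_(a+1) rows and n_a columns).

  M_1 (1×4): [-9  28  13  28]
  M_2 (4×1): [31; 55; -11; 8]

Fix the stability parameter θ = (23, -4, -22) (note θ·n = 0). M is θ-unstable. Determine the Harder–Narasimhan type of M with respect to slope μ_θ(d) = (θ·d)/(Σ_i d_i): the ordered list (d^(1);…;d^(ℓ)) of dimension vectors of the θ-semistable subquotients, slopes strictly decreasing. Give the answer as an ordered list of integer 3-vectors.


Via rank(M_{q-1}∘⋯∘M_p): M ≅ I[1,1]^3, I[1,3], I[3,3]^3.
μ_θ-semistable layers: μ^(1)=23; μ^(2)=-1; μ^(3)=-22

((3, 0, 0); (1, 1, 1); (0, 0, 3))


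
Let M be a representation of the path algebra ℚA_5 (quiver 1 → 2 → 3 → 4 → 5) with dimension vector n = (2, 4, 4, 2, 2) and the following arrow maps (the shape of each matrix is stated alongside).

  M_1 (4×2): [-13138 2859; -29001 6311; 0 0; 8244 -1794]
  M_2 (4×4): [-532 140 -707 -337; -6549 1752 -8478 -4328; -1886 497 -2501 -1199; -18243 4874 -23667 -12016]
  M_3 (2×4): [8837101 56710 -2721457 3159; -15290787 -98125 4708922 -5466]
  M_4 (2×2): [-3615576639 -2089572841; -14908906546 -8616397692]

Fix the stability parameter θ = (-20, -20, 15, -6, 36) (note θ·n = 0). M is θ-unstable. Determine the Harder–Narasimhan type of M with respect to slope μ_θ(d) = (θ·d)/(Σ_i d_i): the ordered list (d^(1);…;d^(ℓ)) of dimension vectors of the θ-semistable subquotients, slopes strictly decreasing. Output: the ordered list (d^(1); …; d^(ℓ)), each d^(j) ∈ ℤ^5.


Via rank(M_{q-1}∘⋯∘M_p): M ≅ I[1,5]^2, I[2,3]^2.
μ_θ-semistable layers: μ^(1)=36; μ^(2)=15; μ^(3)=9/2; μ^(4)=-20

((0, 0, 0, 0, 2); (0, 0, 2, 0, 0); (0, 0, 2, 2, 0); (2, 4, 0, 0, 0))


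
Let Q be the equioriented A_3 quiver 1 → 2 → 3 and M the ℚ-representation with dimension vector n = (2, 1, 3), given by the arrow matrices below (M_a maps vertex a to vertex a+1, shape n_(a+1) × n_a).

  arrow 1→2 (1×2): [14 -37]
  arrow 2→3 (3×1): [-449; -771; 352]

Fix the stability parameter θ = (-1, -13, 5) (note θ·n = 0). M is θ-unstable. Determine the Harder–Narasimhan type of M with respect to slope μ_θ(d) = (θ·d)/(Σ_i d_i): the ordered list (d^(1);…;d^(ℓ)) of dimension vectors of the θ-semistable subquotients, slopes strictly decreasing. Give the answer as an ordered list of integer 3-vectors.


Via rank(M_{q-1}∘⋯∘M_p): M ≅ I[1,1], I[1,3], I[3,3]^2.
μ_θ-semistable layers: μ^(1)=5; μ^(2)=-1; μ^(3)=-7

((0, 0, 3); (1, 0, 0); (1, 1, 0))


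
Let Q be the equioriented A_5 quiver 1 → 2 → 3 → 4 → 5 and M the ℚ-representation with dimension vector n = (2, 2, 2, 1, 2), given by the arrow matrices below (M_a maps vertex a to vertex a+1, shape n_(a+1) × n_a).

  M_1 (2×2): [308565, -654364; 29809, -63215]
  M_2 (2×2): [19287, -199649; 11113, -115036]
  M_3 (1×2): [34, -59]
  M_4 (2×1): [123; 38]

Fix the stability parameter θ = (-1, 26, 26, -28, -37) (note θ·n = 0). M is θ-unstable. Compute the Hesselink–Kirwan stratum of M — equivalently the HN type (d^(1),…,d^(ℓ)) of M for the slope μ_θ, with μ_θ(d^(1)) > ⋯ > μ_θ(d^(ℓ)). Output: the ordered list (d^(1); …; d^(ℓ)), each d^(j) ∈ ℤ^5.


Via rank(M_{q-1}∘⋯∘M_p): M ≅ I[1,3], I[1,5], I[5,5].
μ_θ-semistable layers: μ^(1)=26; μ^(2)=-1; μ^(3)=-14/5; μ^(4)=-37

((0, 1, 1, 0, 0); (1, 0, 0, 0, 0); (1, 1, 1, 1, 1); (0, 0, 0, 0, 1))


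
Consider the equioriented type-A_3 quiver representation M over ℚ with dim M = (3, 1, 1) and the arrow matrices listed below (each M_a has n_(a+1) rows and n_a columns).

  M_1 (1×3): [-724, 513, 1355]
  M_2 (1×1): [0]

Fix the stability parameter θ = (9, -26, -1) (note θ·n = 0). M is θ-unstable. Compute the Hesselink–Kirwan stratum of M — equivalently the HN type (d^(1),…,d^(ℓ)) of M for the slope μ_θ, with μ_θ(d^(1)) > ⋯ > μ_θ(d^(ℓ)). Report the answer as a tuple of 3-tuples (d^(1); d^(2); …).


Via rank(M_{q-1}∘⋯∘M_p): M ≅ I[1,1]^2, I[1,2], I[3,3].
μ_θ-semistable layers: μ^(1)=9; μ^(2)=-1; μ^(3)=-17/2

((2, 0, 0); (0, 0, 1); (1, 1, 0))


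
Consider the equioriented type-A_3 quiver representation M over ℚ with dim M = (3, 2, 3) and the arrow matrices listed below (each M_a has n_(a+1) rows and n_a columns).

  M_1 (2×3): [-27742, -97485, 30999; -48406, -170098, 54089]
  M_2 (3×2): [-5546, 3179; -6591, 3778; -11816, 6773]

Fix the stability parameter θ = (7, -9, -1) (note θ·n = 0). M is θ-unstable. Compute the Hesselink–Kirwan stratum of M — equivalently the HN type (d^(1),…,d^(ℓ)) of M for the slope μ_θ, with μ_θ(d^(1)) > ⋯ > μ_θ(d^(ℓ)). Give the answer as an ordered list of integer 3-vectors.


Barcode: M ≅ I[1,1], I[1,3]^2, I[3,3]. HN layers by μ_θ (2 steps, strictly decreasing):
  μ^(1)=7; μ^(2)=-1

((1, 0, 0); (2, 2, 3))


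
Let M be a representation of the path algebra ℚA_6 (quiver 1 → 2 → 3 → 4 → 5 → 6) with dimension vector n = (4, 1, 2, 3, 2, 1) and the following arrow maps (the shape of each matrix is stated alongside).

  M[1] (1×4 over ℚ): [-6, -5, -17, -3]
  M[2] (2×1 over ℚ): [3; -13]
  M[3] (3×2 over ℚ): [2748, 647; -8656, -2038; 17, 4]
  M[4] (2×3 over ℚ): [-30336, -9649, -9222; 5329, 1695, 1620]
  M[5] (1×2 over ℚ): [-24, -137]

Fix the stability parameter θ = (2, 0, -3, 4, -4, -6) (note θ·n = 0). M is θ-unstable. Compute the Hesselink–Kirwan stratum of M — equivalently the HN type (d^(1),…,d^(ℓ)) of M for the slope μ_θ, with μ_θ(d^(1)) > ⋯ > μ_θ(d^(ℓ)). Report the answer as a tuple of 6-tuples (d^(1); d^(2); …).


Interval decomposition of M: I[1,1]^3, I[1,6], I[3,5], I[4,4].
HN type (ℓ=5): μ^(1)=4; μ^(2)=2; μ^(3)=0; μ^(4)=-7/6; μ^(5)=-3

((0, 0, 0, 1, 0, 0); (3, 0, 0, 0, 0, 0); (0, 0, 0, 1, 1, 0); (1, 1, 1, 1, 1, 1); (0, 0, 1, 0, 0, 0))


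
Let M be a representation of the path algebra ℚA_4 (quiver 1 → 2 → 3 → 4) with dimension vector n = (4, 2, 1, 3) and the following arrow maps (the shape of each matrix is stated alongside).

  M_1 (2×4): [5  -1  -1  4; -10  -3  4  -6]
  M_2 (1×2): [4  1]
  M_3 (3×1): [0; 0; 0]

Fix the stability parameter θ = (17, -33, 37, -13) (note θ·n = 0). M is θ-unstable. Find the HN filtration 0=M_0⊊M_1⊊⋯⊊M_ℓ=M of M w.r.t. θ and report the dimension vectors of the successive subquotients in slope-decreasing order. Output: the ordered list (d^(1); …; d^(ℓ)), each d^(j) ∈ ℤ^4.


Interval decomposition of M: I[1,1]^2, I[1,2], I[1,3], I[4,4]^3.
HN type (ℓ=4): μ^(1)=37; μ^(2)=17; μ^(3)=-8; μ^(4)=-13

((0, 0, 1, 0); (2, 0, 0, 0); (2, 2, 0, 0); (0, 0, 0, 3))


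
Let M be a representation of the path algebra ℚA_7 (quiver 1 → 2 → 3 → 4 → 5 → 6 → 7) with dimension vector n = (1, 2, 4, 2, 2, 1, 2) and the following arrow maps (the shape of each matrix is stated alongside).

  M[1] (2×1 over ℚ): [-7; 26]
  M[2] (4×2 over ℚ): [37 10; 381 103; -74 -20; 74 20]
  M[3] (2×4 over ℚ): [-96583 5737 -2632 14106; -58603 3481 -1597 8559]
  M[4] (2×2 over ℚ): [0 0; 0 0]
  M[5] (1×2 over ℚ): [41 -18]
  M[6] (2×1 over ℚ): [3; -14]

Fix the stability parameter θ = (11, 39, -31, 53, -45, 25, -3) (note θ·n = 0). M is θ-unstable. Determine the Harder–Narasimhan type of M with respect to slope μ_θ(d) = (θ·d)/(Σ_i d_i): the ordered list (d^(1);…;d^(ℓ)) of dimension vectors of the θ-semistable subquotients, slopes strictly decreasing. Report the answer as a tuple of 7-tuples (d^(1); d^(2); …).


Interval decomposition of M: I[1,3], I[2,4], I[3,3], I[3,4], I[5,5], I[5,7], I[7,7].
HN type (ℓ=7): μ^(1)=53; μ^(2)=11; μ^(3)=19/3; μ^(4)=4; μ^(5)=-3; μ^(6)=-31; μ^(7)=-45

((0, 0, 0, 2, 0, 0, 0); (0, 0, 0, 0, 0, 1, 1); (1, 1, 1, 0, 0, 0, 0); (0, 1, 1, 0, 0, 0, 0); (0, 0, 0, 0, 0, 0, 1); (0, 0, 2, 0, 0, 0, 0); (0, 0, 0, 0, 2, 0, 0))


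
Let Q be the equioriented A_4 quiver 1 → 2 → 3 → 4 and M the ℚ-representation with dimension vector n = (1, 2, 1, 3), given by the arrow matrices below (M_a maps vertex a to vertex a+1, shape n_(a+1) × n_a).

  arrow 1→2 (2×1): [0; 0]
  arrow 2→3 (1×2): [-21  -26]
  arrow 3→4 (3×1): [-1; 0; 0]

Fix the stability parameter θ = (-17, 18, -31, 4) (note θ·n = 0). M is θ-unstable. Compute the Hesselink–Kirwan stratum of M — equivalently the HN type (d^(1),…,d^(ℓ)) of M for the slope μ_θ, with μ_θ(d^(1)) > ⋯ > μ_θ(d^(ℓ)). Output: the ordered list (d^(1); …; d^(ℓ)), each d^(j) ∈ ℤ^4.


Interval decomposition of M: I[1,1], I[2,2], I[2,4], I[4,4]^2.
HN type (ℓ=4): μ^(1)=18; μ^(2)=4; μ^(3)=-13/2; μ^(4)=-17

((0, 1, 0, 0); (0, 0, 0, 3); (0, 1, 1, 0); (1, 0, 0, 0))


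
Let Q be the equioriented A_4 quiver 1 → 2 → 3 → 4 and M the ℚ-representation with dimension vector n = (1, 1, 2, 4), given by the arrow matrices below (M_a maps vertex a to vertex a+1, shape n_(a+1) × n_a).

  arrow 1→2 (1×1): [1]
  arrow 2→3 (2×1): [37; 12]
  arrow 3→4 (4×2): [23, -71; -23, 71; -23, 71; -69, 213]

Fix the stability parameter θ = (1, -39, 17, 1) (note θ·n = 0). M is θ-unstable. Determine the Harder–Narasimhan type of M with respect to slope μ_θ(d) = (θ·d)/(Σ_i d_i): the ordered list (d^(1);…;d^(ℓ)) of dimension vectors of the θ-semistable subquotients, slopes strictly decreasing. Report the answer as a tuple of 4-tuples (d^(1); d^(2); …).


Barcode: M ≅ I[1,4], I[3,3], I[4,4]^3. HN layers by μ_θ (4 steps, strictly decreasing):
  μ^(1)=17; μ^(2)=9; μ^(3)=1; μ^(4)=-19

((0, 0, 1, 0); (0, 0, 1, 1); (0, 0, 0, 3); (1, 1, 0, 0))


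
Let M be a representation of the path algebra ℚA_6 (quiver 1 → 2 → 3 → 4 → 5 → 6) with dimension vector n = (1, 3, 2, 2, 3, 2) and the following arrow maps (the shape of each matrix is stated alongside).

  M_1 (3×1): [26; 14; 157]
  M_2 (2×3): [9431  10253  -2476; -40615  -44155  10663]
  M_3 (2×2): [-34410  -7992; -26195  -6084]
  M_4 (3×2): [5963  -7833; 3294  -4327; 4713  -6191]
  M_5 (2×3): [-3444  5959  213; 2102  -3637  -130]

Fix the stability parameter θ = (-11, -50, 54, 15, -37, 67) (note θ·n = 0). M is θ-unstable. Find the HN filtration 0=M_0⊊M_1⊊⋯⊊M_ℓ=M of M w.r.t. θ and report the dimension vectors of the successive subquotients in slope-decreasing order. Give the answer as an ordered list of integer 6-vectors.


Via rank(M_{q-1}∘⋯∘M_p): M ≅ I[1,6], I[2,2], I[2,3], I[4,6], I[5,5].
μ_θ-semistable layers: μ^(1)=67; μ^(2)=54; μ^(3)=32/3; μ^(4)=-11; μ^(5)=-61/2; μ^(6)=-37; μ^(7)=-50

((0, 0, 0, 0, 0, 2); (0, 0, 1, 0, 0, 0); (0, 0, 1, 1, 1, 0); (0, 0, 0, 1, 1, 0); (1, 1, 0, 0, 0, 0); (0, 0, 0, 0, 1, 0); (0, 2, 0, 0, 0, 0))


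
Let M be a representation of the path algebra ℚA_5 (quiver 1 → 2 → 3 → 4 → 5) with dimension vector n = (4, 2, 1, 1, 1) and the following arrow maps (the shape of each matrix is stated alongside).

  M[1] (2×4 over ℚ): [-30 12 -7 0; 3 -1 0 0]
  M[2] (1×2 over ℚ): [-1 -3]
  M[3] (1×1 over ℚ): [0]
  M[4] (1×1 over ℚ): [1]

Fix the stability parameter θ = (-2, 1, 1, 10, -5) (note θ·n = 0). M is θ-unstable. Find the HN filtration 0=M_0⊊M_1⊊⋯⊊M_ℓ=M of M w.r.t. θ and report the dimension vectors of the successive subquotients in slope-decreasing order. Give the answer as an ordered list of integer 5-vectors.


Interval decomposition of M: I[1,1]^2, I[1,2], I[1,3], I[4,5].
HN type (ℓ=3): μ^(1)=5/2; μ^(2)=1; μ^(3)=-2

((0, 0, 0, 1, 1); (0, 2, 1, 0, 0); (4, 0, 0, 0, 0))


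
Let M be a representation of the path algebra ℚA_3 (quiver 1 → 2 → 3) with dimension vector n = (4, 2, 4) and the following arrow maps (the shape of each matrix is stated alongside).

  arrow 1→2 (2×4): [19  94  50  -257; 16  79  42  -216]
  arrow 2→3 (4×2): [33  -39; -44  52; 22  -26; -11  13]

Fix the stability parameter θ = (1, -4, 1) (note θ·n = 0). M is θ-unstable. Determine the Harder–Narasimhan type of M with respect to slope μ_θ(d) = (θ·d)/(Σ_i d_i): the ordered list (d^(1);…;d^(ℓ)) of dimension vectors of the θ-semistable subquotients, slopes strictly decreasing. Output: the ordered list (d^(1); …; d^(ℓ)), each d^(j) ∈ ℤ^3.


Barcode: M ≅ I[1,1]^2, I[1,2], I[1,3], I[3,3]^3. HN layers by μ_θ (2 steps, strictly decreasing):
  μ^(1)=1; μ^(2)=-3/2

((2, 0, 4); (2, 2, 0))


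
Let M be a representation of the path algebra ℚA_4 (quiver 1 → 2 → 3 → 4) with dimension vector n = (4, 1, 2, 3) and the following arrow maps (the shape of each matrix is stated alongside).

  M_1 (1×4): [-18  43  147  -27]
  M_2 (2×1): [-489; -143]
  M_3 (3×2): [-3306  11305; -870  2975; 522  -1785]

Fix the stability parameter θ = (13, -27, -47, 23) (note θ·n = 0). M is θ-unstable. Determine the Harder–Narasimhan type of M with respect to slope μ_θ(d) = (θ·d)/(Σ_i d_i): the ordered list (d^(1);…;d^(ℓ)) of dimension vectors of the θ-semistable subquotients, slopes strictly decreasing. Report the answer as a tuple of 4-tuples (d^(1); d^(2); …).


Via rank(M_{q-1}∘⋯∘M_p): M ≅ I[1,1]^3, I[1,4], I[3,3], I[4,4]^2.
μ_θ-semistable layers: μ^(1)=23; μ^(2)=13; μ^(3)=-61/3; μ^(4)=-47

((0, 0, 0, 3); (3, 0, 0, 0); (1, 1, 1, 0); (0, 0, 1, 0))


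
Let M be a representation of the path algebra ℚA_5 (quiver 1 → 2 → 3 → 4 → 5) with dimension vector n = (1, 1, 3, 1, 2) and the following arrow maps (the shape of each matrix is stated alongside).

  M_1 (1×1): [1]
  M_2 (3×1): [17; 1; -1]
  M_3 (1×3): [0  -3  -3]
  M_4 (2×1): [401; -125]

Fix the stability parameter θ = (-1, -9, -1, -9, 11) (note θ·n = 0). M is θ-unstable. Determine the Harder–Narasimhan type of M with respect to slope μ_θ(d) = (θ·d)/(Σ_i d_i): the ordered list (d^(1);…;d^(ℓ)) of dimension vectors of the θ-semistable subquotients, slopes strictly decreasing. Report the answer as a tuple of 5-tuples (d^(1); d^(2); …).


Barcode: M ≅ I[1,3], I[3,3], I[3,5], I[5,5]. HN layers by μ_θ (3 steps, strictly decreasing):
  μ^(1)=11; μ^(2)=-1; μ^(3)=-5

((0, 0, 0, 0, 2); (0, 0, 2, 0, 0); (1, 1, 1, 1, 0))


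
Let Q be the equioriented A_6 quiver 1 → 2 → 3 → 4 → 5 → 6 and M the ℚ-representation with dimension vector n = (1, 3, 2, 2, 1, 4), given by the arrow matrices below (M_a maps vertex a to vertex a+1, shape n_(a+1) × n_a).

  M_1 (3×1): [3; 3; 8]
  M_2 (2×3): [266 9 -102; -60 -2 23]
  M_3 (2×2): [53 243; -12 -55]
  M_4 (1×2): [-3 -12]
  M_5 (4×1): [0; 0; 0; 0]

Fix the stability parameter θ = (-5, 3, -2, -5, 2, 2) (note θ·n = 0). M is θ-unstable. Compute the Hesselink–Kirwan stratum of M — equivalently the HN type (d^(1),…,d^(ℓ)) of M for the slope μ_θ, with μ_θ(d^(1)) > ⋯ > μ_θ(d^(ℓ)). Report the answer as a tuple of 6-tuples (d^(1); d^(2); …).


Barcode: M ≅ I[1,5], I[2,2], I[2,4], I[6,6]^4. HN layers by μ_θ (4 steps, strictly decreasing):
  μ^(1)=3; μ^(2)=2; μ^(3)=-4/3; μ^(4)=-5

((0, 1, 0, 0, 0, 0); (0, 0, 0, 0, 1, 4); (0, 2, 2, 2, 0, 0); (1, 0, 0, 0, 0, 0))


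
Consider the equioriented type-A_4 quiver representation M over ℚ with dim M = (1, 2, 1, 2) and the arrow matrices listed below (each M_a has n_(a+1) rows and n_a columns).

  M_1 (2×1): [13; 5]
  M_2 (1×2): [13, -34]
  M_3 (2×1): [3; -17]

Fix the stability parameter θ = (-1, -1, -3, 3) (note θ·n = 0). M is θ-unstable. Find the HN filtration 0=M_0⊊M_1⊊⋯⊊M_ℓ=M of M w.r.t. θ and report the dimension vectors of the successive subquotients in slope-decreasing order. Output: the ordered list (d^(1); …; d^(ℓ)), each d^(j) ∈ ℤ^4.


Barcode: M ≅ I[1,4], I[2,2], I[4,4]. HN layers by μ_θ (3 steps, strictly decreasing):
  μ^(1)=3; μ^(2)=-1; μ^(3)=-5/3

((0, 0, 0, 2); (0, 1, 0, 0); (1, 1, 1, 0))


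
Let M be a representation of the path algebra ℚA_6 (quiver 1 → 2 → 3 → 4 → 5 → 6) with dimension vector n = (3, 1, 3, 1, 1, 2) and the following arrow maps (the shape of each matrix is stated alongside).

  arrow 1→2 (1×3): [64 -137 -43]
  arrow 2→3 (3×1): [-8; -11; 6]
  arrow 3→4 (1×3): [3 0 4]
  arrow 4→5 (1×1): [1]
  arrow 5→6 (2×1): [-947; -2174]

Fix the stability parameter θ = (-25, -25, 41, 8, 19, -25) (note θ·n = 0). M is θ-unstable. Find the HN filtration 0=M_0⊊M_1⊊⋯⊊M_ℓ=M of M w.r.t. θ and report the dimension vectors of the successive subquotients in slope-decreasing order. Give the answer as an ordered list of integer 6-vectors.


Via rank(M_{q-1}∘⋯∘M_p): M ≅ I[1,1]^2, I[1,3], I[3,3], I[3,6], I[6,6].
μ_θ-semistable layers: μ^(1)=41; μ^(2)=43/4; μ^(3)=-25

((0, 0, 2, 0, 0, 0); (0, 0, 1, 1, 1, 1); (3, 1, 0, 0, 0, 1))


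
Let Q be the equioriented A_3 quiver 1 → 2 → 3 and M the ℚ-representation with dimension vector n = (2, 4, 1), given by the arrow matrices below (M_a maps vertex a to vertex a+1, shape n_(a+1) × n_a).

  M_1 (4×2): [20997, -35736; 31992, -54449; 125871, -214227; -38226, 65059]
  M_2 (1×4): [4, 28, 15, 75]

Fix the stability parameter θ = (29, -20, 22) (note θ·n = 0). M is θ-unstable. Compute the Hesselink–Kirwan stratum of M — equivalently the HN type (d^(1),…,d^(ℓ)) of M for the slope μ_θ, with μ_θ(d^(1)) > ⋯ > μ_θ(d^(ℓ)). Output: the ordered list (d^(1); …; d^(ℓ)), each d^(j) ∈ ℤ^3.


Barcode: M ≅ I[1,2], I[1,3], I[2,2]^2. HN layers by μ_θ (3 steps, strictly decreasing):
  μ^(1)=22; μ^(2)=9/2; μ^(3)=-20

((0, 0, 1); (2, 2, 0); (0, 2, 0))


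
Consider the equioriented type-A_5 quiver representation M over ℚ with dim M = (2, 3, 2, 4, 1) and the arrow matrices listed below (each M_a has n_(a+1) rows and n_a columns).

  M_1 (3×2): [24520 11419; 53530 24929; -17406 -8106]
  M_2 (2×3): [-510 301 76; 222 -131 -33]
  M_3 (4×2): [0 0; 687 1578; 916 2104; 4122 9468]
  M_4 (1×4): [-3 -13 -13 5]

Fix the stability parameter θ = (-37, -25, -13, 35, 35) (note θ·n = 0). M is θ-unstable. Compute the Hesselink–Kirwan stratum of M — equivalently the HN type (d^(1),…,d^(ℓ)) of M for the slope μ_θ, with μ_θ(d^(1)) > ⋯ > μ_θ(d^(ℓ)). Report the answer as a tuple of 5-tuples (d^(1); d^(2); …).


Interval decomposition of M: I[1,3], I[1,5], I[2,2], I[4,4]^3.
HN type (ℓ=4): μ^(1)=35; μ^(2)=-13; μ^(3)=-25; μ^(4)=-37

((0, 0, 0, 4, 1); (0, 0, 2, 0, 0); (0, 3, 0, 0, 0); (2, 0, 0, 0, 0))


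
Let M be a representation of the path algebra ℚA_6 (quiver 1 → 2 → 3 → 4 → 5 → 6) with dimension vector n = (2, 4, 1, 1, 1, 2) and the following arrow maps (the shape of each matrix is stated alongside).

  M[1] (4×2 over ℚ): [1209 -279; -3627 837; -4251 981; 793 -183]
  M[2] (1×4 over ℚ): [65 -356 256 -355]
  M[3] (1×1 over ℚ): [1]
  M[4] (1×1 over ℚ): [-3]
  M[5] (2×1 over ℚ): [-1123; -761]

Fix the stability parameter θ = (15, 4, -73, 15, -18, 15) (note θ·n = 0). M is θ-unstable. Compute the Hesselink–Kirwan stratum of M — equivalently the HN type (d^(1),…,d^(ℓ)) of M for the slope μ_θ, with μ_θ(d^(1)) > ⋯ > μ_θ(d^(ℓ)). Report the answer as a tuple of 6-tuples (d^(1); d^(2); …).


Barcode: M ≅ I[1,1], I[1,6], I[2,2]^3, I[6,6]. HN layers by μ_θ (4 steps, strictly decreasing):
  μ^(1)=15; μ^(2)=4; μ^(3)=-3/2; μ^(4)=-18

((1, 0, 0, 0, 0, 2); (0, 3, 0, 0, 0, 0); (0, 0, 0, 1, 1, 0); (1, 1, 1, 0, 0, 0))


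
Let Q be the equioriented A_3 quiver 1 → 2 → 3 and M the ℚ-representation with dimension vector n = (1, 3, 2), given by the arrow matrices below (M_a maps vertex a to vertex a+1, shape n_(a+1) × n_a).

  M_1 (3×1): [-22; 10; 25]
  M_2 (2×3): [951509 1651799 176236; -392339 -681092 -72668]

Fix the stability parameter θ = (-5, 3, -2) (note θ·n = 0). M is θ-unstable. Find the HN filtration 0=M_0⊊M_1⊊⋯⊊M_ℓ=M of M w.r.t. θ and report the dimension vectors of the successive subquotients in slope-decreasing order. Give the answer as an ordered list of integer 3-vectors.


Barcode: M ≅ I[1,3], I[2,2], I[2,3]. HN layers by μ_θ (3 steps, strictly decreasing):
  μ^(1)=3; μ^(2)=1/2; μ^(3)=-5

((0, 1, 0); (0, 2, 2); (1, 0, 0))


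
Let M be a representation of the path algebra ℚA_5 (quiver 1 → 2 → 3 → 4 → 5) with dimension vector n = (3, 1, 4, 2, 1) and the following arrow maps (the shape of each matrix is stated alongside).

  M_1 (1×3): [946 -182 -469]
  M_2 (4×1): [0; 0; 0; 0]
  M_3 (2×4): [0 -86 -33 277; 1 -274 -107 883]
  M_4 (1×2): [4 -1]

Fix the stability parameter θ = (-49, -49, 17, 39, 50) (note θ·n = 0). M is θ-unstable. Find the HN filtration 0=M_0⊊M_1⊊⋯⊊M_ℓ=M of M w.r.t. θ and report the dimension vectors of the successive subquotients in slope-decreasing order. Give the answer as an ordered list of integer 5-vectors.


Via rank(M_{q-1}∘⋯∘M_p): M ≅ I[1,1]^2, I[1,2], I[3,3]^2, I[3,4], I[3,5].
μ_θ-semistable layers: μ^(1)=50; μ^(2)=39; μ^(3)=17; μ^(4)=-49

((0, 0, 0, 0, 1); (0, 0, 0, 2, 0); (0, 0, 4, 0, 0); (3, 1, 0, 0, 0))


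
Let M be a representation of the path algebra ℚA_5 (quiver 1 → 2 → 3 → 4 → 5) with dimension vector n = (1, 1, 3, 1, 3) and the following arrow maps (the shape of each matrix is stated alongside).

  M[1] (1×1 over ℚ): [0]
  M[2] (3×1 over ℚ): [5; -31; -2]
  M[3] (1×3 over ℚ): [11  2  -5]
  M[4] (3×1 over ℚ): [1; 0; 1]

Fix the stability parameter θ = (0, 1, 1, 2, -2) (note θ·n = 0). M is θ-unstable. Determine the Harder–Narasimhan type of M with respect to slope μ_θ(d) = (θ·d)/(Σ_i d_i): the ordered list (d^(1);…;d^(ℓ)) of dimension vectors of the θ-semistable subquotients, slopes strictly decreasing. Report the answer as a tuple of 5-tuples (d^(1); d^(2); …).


Interval decomposition of M: I[1,1], I[2,5], I[3,3]^2, I[5,5]^2.
HN type (ℓ=4): μ^(1)=1; μ^(2)=1/2; μ^(3)=0; μ^(4)=-2

((0, 0, 2, 0, 0); (0, 1, 1, 1, 1); (1, 0, 0, 0, 0); (0, 0, 0, 0, 2))


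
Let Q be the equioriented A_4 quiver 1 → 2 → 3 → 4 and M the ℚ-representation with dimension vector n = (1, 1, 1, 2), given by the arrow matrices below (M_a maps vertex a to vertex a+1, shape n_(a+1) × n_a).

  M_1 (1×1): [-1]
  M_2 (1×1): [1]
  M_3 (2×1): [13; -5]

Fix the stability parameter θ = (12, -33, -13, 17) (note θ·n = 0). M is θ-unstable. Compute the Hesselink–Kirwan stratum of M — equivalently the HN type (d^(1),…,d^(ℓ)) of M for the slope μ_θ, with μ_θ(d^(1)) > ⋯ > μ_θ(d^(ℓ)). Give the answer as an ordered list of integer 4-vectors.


Via rank(M_{q-1}∘⋯∘M_p): M ≅ I[1,4], I[4,4].
μ_θ-semistable layers: μ^(1)=17; μ^(2)=-34/3

((0, 0, 0, 2); (1, 1, 1, 0))


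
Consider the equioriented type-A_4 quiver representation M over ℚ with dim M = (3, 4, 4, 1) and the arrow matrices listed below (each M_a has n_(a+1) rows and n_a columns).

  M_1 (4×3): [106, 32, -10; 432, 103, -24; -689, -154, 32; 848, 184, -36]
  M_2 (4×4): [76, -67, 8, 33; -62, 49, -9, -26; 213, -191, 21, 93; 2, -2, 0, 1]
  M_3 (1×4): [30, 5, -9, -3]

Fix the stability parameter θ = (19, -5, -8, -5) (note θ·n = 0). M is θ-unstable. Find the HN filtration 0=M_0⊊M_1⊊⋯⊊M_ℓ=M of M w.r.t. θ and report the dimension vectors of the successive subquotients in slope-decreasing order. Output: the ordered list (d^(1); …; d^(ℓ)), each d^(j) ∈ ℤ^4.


Via rank(M_{q-1}∘⋯∘M_p): M ≅ I[1,3]^2, I[1,4], I[2,3].
μ_θ-semistable layers: μ^(1)=2; μ^(2)=1/4; μ^(3)=-13/2

((2, 2, 2, 0); (1, 1, 1, 1); (0, 1, 1, 0))


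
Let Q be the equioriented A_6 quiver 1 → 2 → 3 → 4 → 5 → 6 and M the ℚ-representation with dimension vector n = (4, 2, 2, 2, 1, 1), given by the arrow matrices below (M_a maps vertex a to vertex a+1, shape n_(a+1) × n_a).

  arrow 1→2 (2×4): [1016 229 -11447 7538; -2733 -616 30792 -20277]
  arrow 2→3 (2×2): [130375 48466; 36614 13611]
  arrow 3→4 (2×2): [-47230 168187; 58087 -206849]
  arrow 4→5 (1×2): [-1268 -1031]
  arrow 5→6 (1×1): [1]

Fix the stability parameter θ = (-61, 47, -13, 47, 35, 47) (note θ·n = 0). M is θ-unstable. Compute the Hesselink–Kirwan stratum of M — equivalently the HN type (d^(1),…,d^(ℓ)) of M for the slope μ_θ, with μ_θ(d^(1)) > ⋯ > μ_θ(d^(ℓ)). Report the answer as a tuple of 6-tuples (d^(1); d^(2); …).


Interval decomposition of M: I[1,1]^2, I[1,4], I[1,6].
HN type (ℓ=4): μ^(1)=47; μ^(2)=41; μ^(3)=17; μ^(4)=-61

((0, 0, 0, 1, 0, 1); (0, 0, 0, 1, 1, 0); (0, 2, 2, 0, 0, 0); (4, 0, 0, 0, 0, 0))


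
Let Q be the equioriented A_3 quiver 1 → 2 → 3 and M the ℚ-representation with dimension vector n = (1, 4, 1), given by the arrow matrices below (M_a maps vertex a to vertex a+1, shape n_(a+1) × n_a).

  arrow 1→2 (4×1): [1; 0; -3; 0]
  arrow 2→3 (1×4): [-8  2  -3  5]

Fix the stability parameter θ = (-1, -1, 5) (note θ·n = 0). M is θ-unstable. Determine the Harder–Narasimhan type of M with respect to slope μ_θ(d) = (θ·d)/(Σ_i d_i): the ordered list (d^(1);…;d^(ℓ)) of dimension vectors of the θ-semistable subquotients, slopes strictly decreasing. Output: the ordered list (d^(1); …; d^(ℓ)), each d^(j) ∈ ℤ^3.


Interval decomposition of M: I[1,3], I[2,2]^3.
HN type (ℓ=2): μ^(1)=5; μ^(2)=-1

((0, 0, 1); (1, 4, 0))


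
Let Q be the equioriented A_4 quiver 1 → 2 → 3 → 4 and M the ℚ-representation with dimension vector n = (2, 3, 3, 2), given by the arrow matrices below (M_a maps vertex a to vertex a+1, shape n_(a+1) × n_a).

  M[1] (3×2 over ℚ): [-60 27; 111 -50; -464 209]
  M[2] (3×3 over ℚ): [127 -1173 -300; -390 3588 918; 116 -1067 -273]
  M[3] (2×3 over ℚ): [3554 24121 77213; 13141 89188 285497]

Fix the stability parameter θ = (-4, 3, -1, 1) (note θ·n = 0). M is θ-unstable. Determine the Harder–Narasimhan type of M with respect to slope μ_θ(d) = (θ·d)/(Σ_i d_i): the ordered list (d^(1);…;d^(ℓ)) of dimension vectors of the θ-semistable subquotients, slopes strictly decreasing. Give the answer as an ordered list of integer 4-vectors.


Barcode: M ≅ I[1,2], I[1,4], I[2,4], I[3,3]. HN layers by μ_θ (4 steps, strictly decreasing):
  μ^(1)=3; μ^(2)=1; μ^(3)=-1; μ^(4)=-4

((0, 1, 0, 0); (0, 2, 2, 2); (0, 0, 1, 0); (2, 0, 0, 0))


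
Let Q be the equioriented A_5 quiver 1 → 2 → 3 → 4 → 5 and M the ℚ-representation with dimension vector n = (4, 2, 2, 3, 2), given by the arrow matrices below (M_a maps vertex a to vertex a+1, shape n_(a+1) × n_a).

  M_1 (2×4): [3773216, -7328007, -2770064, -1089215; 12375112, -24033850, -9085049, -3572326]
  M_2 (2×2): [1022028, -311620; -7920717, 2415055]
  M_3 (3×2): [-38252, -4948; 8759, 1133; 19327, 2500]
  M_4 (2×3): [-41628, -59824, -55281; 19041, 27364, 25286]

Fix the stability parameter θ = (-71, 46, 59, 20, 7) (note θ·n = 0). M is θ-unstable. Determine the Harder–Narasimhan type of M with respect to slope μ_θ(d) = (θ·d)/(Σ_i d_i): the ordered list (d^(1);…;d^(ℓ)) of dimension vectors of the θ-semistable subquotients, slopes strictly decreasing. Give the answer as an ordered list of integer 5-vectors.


Via rank(M_{q-1}∘⋯∘M_p): M ≅ I[1,1]^2, I[1,2], I[1,4], I[3,5], I[4,5].
μ_θ-semistable layers: μ^(1)=46; μ^(2)=125/3; μ^(3)=86/3; μ^(4)=27/2; μ^(5)=-71

((0, 1, 0, 0, 0); (0, 1, 1, 1, 0); (0, 0, 1, 1, 1); (0, 0, 0, 1, 1); (4, 0, 0, 0, 0))


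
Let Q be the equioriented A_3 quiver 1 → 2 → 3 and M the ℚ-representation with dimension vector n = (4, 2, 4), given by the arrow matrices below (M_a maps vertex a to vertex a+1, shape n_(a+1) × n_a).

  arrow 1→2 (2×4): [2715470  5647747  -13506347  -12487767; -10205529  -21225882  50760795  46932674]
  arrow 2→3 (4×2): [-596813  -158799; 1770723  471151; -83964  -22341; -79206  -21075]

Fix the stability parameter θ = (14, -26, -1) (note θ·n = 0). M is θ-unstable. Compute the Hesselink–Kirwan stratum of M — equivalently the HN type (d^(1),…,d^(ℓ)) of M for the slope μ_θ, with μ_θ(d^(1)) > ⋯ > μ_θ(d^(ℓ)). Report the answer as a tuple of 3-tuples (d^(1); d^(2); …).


Barcode: M ≅ I[1,1]^2, I[1,3]^2, I[3,3]^2. HN layers by μ_θ (3 steps, strictly decreasing):
  μ^(1)=14; μ^(2)=-1; μ^(3)=-6

((2, 0, 0); (0, 0, 4); (2, 2, 0))


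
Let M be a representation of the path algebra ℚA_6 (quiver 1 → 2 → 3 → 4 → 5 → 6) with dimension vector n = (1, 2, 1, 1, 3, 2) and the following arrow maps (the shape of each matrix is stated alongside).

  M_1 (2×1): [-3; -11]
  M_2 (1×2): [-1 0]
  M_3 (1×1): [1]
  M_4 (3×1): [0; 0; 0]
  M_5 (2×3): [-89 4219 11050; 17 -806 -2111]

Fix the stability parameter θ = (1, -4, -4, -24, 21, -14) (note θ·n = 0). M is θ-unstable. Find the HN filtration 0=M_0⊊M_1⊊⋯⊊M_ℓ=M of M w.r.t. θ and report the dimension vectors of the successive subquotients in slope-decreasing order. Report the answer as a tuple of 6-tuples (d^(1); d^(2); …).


Barcode: M ≅ I[1,4], I[2,2], I[5,5], I[5,6]^2. HN layers by μ_θ (4 steps, strictly decreasing):
  μ^(1)=21; μ^(2)=7/2; μ^(3)=-4; μ^(4)=-31/4

((0, 0, 0, 0, 1, 0); (0, 0, 0, 0, 2, 2); (0, 1, 0, 0, 0, 0); (1, 1, 1, 1, 0, 0))


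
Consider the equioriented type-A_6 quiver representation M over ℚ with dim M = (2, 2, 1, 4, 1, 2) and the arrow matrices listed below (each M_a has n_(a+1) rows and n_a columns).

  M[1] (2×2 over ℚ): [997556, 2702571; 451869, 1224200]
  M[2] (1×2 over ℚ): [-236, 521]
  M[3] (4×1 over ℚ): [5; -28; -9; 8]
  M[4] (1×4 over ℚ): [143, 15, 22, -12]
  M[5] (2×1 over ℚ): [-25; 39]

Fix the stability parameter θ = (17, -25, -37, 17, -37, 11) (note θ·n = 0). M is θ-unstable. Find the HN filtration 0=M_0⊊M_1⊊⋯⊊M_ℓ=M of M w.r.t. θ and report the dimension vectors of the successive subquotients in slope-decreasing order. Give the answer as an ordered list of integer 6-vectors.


Barcode: M ≅ I[1,2], I[1,6], I[4,4]^3, I[6,6]. HN layers by μ_θ (5 steps, strictly decreasing):
  μ^(1)=17; μ^(2)=11; μ^(3)=-4; μ^(4)=-10; μ^(5)=-15

((0, 0, 0, 3, 0, 0); (0, 0, 0, 0, 0, 2); (1, 1, 0, 0, 0, 0); (0, 0, 0, 1, 1, 0); (1, 1, 1, 0, 0, 0))


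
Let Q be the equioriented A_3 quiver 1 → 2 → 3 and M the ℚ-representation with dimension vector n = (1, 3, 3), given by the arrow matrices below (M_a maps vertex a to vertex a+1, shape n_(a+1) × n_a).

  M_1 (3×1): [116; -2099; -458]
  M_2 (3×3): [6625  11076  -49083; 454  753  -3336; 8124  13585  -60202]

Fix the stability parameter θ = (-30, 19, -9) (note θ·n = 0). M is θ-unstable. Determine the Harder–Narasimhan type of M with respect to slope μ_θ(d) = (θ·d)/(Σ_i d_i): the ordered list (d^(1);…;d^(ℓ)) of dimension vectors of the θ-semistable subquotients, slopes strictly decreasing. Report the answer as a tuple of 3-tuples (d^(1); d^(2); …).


Via rank(M_{q-1}∘⋯∘M_p): M ≅ I[1,3], I[2,2], I[2,3], I[3,3].
μ_θ-semistable layers: μ^(1)=19; μ^(2)=5; μ^(3)=-9; μ^(4)=-30

((0, 1, 0); (0, 2, 2); (0, 0, 1); (1, 0, 0))


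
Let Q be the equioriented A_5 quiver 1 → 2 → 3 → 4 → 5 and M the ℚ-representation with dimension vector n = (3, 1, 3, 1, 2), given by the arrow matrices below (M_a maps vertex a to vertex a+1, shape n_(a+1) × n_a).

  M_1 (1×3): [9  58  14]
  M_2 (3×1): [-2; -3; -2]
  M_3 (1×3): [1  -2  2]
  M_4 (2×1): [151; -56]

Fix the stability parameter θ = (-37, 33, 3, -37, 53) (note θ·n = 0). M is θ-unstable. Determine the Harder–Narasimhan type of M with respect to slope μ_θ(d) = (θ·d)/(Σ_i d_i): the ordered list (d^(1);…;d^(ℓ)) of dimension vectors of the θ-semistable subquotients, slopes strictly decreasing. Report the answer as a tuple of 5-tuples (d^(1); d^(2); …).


Interval decomposition of M: I[1,1]^2, I[1,3], I[3,3], I[3,5], I[5,5].
HN type (ℓ=5): μ^(1)=53; μ^(2)=18; μ^(3)=3; μ^(4)=-17; μ^(5)=-37

((0, 0, 0, 0, 2); (0, 1, 1, 0, 0); (0, 0, 1, 0, 0); (0, 0, 1, 1, 0); (3, 0, 0, 0, 0))


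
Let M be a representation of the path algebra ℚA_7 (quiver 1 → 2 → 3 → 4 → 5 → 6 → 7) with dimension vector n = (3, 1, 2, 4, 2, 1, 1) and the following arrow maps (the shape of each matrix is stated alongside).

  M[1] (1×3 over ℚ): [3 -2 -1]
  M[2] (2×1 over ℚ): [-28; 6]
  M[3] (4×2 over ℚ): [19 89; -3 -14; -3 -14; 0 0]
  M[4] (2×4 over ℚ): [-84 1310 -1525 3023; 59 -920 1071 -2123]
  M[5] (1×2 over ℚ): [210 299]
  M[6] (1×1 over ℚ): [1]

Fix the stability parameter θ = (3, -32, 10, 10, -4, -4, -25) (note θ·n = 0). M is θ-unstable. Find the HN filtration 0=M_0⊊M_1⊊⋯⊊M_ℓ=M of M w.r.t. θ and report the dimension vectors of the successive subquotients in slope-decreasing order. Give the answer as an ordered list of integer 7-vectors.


Barcode: M ≅ I[1,1]^2, I[1,7], I[3,5], I[4,4]^2. HN layers by μ_θ (5 steps, strictly decreasing):
  μ^(1)=10; μ^(2)=16/3; μ^(3)=3; μ^(4)=-13/5; μ^(5)=-29/2

((0, 0, 0, 2, 0, 0, 0); (0, 0, 1, 1, 1, 0, 0); (2, 0, 0, 0, 0, 0, 0); (0, 0, 1, 1, 1, 1, 1); (1, 1, 0, 0, 0, 0, 0))


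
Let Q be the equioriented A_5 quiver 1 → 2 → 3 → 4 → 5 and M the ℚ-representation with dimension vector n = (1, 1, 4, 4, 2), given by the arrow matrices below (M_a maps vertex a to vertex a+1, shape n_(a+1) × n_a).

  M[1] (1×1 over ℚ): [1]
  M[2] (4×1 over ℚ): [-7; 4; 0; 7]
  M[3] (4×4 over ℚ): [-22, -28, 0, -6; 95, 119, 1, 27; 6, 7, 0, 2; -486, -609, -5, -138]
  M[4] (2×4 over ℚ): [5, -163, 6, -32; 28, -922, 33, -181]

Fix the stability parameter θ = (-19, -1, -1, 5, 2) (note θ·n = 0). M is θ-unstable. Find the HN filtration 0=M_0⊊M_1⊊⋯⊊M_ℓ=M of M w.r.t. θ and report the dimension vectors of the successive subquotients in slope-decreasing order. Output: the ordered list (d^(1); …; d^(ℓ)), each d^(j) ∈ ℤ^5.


Via rank(M_{q-1}∘⋯∘M_p): M ≅ I[1,3], I[3,4], I[3,5]^2, I[4,4].
μ_θ-semistable layers: μ^(1)=5; μ^(2)=7/2; μ^(3)=-1; μ^(4)=-19

((0, 0, 0, 2, 0); (0, 0, 0, 2, 2); (0, 1, 4, 0, 0); (1, 0, 0, 0, 0))


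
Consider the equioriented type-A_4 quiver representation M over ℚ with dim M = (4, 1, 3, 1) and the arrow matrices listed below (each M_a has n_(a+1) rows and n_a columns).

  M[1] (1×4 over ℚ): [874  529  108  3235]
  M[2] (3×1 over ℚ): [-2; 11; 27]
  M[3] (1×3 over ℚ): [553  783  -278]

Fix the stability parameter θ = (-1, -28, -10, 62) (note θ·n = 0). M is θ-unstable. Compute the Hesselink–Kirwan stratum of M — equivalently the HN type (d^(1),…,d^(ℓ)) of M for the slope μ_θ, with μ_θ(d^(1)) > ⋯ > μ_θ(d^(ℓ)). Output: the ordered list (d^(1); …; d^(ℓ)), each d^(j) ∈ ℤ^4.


Via rank(M_{q-1}∘⋯∘M_p): M ≅ I[1,1]^3, I[1,4], I[3,3]^2.
μ_θ-semistable layers: μ^(1)=62; μ^(2)=-1; μ^(3)=-10; μ^(4)=-29/2

((0, 0, 0, 1); (3, 0, 0, 0); (0, 0, 3, 0); (1, 1, 0, 0))


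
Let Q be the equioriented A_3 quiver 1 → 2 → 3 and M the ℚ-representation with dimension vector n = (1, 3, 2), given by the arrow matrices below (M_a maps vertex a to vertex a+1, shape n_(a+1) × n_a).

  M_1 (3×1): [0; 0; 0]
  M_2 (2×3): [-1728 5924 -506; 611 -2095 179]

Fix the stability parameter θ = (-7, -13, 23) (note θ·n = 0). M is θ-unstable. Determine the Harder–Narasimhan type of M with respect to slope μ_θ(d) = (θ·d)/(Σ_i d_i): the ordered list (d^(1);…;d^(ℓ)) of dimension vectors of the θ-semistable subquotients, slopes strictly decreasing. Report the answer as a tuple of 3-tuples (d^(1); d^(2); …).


Barcode: M ≅ I[1,1], I[2,2], I[2,3]^2. HN layers by μ_θ (3 steps, strictly decreasing):
  μ^(1)=23; μ^(2)=-7; μ^(3)=-13

((0, 0, 2); (1, 0, 0); (0, 3, 0))


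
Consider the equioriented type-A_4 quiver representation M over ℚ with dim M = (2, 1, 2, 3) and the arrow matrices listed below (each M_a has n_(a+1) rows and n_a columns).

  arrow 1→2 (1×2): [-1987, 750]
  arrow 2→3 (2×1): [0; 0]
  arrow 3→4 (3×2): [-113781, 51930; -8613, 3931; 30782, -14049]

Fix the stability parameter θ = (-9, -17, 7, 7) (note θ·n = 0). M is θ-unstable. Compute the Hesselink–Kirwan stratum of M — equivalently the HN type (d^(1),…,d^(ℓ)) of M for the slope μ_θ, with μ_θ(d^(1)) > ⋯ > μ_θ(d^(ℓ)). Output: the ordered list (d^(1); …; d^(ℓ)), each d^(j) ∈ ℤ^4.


Barcode: M ≅ I[1,1], I[1,2], I[3,4]^2, I[4,4]. HN layers by μ_θ (3 steps, strictly decreasing):
  μ^(1)=7; μ^(2)=-9; μ^(3)=-13

((0, 0, 2, 3); (1, 0, 0, 0); (1, 1, 0, 0))


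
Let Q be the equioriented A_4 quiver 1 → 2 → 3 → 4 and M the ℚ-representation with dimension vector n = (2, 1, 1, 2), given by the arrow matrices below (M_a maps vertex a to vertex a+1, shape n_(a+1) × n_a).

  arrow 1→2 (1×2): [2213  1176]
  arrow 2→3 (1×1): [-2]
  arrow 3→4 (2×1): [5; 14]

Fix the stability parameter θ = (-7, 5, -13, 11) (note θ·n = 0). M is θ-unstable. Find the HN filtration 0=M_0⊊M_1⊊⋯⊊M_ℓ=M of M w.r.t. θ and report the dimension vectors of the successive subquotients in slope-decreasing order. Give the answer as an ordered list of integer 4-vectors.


Via rank(M_{q-1}∘⋯∘M_p): M ≅ I[1,1], I[1,4], I[4,4].
μ_θ-semistable layers: μ^(1)=11; μ^(2)=-4; μ^(3)=-7

((0, 0, 0, 2); (0, 1, 1, 0); (2, 0, 0, 0))
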